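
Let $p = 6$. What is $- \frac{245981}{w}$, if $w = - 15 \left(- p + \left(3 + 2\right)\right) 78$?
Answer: $- \frac{245981}{1170} \approx -210.24$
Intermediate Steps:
$w = 1170$ ($w = - 15 \left(\left(-1\right) 6 + \left(3 + 2\right)\right) 78 = - 15 \left(-6 + 5\right) 78 = \left(-15\right) \left(-1\right) 78 = 15 \cdot 78 = 1170$)
$- \frac{245981}{w} = - \frac{245981}{1170}$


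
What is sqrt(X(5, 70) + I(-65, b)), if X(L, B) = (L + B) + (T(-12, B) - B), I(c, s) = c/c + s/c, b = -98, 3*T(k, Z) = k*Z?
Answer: 12*I*sqrt(7995)/65 ≈ 16.507*I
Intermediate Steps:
T(k, Z) = Z*k/3 (T(k, Z) = (k*Z)/3 = (Z*k)/3 = Z*k/3)
I(c, s) = 1 + s/c
X(L, B) = L - 4*B (X(L, B) = (L + B) + ((1/3)*B*(-12) - B) = (B + L) + (-4*B - B) = (B + L) - 5*B = L - 4*B)
sqrt(X(5, 70) + I(-65, b)) = sqrt((5 - 4*70) + (-65 - 98)/(-65)) = sqrt((5 - 280) - 1/65*(-163)) = sqrt(-275 + 163/65) = sqrt(-17712/65) = 12*I*sqrt(7995)/65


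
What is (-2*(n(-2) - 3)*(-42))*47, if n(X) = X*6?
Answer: -59220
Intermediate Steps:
n(X) = 6*X
(-2*(n(-2) - 3)*(-42))*47 = (-2*(6*(-2) - 3)*(-42))*47 = (-2*(-12 - 3)*(-42))*47 = (-2*(-15)*(-42))*47 = (30*(-42))*47 = -1260*47 = -59220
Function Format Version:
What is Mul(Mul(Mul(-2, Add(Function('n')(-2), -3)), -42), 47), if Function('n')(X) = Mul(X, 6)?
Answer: -59220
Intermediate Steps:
Function('n')(X) = Mul(6, X)
Mul(Mul(Mul(-2, Add(Function('n')(-2), -3)), -42), 47) = Mul(Mul(Mul(-2, Add(Mul(6, -2), -3)), -42), 47) = Mul(Mul(Mul(-2, Add(-12, -3)), -42), 47) = Mul(Mul(Mul(-2, -15), -42), 47) = Mul(Mul(30, -42), 47) = Mul(-1260, 47) = -59220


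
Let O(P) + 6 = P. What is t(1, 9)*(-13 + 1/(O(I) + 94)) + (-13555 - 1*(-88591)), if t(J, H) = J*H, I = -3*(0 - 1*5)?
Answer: 7716666/103 ≈ 74919.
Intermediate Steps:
I = 15 (I = -3*(0 - 5) = -3*(-5) = 15)
O(P) = -6 + P
t(J, H) = H*J
t(1, 9)*(-13 + 1/(O(I) + 94)) + (-13555 - 1*(-88591)) = (9*1)*(-13 + 1/((-6 + 15) + 94)) + (-13555 - 1*(-88591)) = 9*(-13 + 1/(9 + 94)) + (-13555 + 88591) = 9*(-13 + 1/103) + 75036 = 9*(-1338/103) + 75036 = -12042/103 + 75036 = 7716666/103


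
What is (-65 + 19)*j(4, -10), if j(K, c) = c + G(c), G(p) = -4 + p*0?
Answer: 644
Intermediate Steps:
G(p) = -4 (G(p) = -4 + 0 = -4)
j(K, c) = -4 + c (j(K, c) = c - 4 = -4 + c)
(-65 + 19)*j(4, -10) = (-65 + 19)*(-4 - 10) = -46*(-14) = 644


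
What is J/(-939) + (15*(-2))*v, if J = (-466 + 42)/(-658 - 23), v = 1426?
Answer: -27356056444/639459 ≈ -42780.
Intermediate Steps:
J = 424/681 (J = -424/(-681) = -424*(-1/681) = 424/681 ≈ 0.62261)
J/(-939) + (15*(-2))*v = (424/681)/(-939) + (15*(-2))*1426 = (424/681)*(-1/939) - 30*1426 = -424/639459 - 42780 = -27356056444/639459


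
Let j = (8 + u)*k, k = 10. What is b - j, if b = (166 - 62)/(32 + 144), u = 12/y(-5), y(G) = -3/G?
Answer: -6147/22 ≈ -279.41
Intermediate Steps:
u = 20 (u = 12/((-3/(-5))) = 12/((-3*(-1/5))) = 12/(3/5) = 12*(5/3) = 20)
b = 13/22 (b = 104/176 = 104*(1/176) = 13/22 ≈ 0.59091)
j = 280 (j = (8 + 20)*10 = 28*10 = 280)
b - j = 13/22 - 1*280 = 13/22 - 280 = -6147/22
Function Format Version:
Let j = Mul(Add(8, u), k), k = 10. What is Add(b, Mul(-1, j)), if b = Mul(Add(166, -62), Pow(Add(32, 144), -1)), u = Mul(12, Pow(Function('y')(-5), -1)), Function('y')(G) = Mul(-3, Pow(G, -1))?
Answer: Rational(-6147, 22) ≈ -279.41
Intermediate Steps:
u = 20 (u = Mul(12, Pow(Mul(-3, Pow(-5, -1)), -1)) = Mul(12, Pow(Mul(-3, Rational(-1, 5)), -1)) = Mul(12, Pow(Rational(3, 5), -1)) = Mul(12, Rational(5, 3)) = 20)
b = Rational(13, 22) (b = Mul(104, Pow(176, -1)) = Mul(104, Rational(1, 176)) = Rational(13, 22) ≈ 0.59091)
j = 280 (j = Mul(Add(8, 20), 10) = Mul(28, 10) = 280)
Add(b, Mul(-1, j)) = Add(Rational(13, 22), Mul(-1, 280)) = Add(Rational(13, 22), -280) = Rational(-6147, 22)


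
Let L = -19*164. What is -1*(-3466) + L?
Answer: 350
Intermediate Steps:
L = -3116
-1*(-3466) + L = -1*(-3466) - 3116 = 3466 - 3116 = 350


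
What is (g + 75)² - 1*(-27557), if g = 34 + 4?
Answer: 40326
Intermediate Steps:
g = 38
(g + 75)² - 1*(-27557) = (38 + 75)² - 1*(-27557) = 113² + 27557 = 12769 + 27557 = 40326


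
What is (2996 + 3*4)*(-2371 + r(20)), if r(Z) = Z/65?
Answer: -92703552/13 ≈ -7.1310e+6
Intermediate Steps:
r(Z) = Z/65 (r(Z) = Z*(1/65) = Z/65)
(2996 + 3*4)*(-2371 + r(20)) = (2996 + 3*4)*(-2371 + (1/65)*20) = (2996 + 12)*(-2371 + 4/13) = 3008*(-30819/13) = -92703552/13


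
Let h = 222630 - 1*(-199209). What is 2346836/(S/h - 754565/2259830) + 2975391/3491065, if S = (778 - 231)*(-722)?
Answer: -1562042947806439474679019/845388373067642315 ≈ -1.8477e+6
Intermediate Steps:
h = 421839 (h = 222630 + 199209 = 421839)
S = -394934 (S = 547*(-722) = -394934)
2346836/(S/h - 754565/2259830) + 2975391/3491065 = 2346836/(-394934/421839 - 754565/2259830) + 2975391/3491065 = 2346836/(-394934*1/421839 - 754565*1/2259830) + 2975391*(1/3491065) = 2346836/(-394934/421839 - 150913/451966) + 2975391/3491065 = 2346836/(-242157729251/190656885474) + 2975391/3491065 = 2346836*(-190656885474/242157729251) + 2975391/3491065 = -447440442478260264/242157729251 + 2975391/3491065 = -1562042947806439474679019/845388373067642315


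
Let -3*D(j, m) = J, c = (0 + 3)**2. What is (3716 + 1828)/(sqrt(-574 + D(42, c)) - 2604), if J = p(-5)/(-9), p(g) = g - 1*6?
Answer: -35435232/16645231 - 1512*I*sqrt(46527)/16645231 ≈ -2.1289 - 0.019594*I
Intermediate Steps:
p(g) = -6 + g (p(g) = g - 6 = -6 + g)
J = 11/9 (J = (-6 - 5)/(-9) = -11*(-1/9) = 11/9 ≈ 1.2222)
c = 9 (c = 3**2 = 9)
D(j, m) = -11/27 (D(j, m) = -1/3*11/9 = -11/27)
(3716 + 1828)/(sqrt(-574 + D(42, c)) - 2604) = (3716 + 1828)/(sqrt(-574 - 11/27) - 2604) = 5544/(sqrt(-15509/27) - 2604) = 5544/(I*sqrt(46527)/9 - 2604) = 5544/(-2604 + I*sqrt(46527)/9)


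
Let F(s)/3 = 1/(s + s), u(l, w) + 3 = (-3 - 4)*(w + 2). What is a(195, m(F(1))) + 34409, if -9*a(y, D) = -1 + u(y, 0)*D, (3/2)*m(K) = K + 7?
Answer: 929335/27 ≈ 34420.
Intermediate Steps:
u(l, w) = -17 - 7*w (u(l, w) = -3 + (-3 - 4)*(w + 2) = -3 - 7*(2 + w) = -3 + (-14 - 7*w) = -17 - 7*w)
F(s) = 3/(2*s) (F(s) = 3/(s + s) = 3/((2*s)) = 3*(1/(2*s)) = 3/(2*s))
m(K) = 14/3 + 2*K/3 (m(K) = 2*(K + 7)/3 = 2*(7 + K)/3 = 14/3 + 2*K/3)
a(y, D) = 1/9 + 17*D/9 (a(y, D) = -(-1 + (-17 - 7*0)*D)/9 = -(-1 + (-17 + 0)*D)/9 = -(-1 - 17*D)/9 = 1/9 + 17*D/9)
a(195, m(F(1))) + 34409 = (1/9 + 17*(14/3 + 2*((3/2)/1)/3)/9) + 34409 = (1/9 + 17*(14/3 + 2*((3/2)*1)/3)/9) + 34409 = (1/9 + 17*(14/3 + (2/3)*(3/2))/9) + 34409 = (1/9 + 17*(14/3 + 1)/9) + 34409 = (1/9 + (17/9)*(17/3)) + 34409 = (1/9 + 289/27) + 34409 = 292/27 + 34409 = 929335/27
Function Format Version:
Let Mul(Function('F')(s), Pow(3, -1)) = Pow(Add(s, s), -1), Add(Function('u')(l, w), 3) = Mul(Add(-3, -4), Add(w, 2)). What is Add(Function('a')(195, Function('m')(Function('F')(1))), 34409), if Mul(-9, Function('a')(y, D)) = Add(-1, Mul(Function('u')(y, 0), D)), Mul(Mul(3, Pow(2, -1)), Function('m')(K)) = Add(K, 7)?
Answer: Rational(929335, 27) ≈ 34420.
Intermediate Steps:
Function('u')(l, w) = Add(-17, Mul(-7, w)) (Function('u')(l, w) = Add(-3, Mul(Add(-3, -4), Add(w, 2))) = Add(-3, Mul(-7, Add(2, w))) = Add(-3, Add(-14, Mul(-7, w))) = Add(-17, Mul(-7, w)))
Function('F')(s) = Mul(Rational(3, 2), Pow(s, -1)) (Function('F')(s) = Mul(3, Pow(Add(s, s), -1)) = Mul(3, Pow(Mul(2, s), -1)) = Mul(3, Mul(Rational(1, 2), Pow(s, -1))) = Mul(Rational(3, 2), Pow(s, -1)))
Function('m')(K) = Add(Rational(14, 3), Mul(Rational(2, 3), K)) (Function('m')(K) = Mul(Rational(2, 3), Add(K, 7)) = Mul(Rational(2, 3), Add(7, K)) = Add(Rational(14, 3), Mul(Rational(2, 3), K)))
Function('a')(y, D) = Add(Rational(1, 9), Mul(Rational(17, 9), D)) (Function('a')(y, D) = Mul(Rational(-1, 9), Add(-1, Mul(Add(-17, Mul(-7, 0)), D))) = Mul(Rational(-1, 9), Add(-1, Mul(Add(-17, 0), D))) = Mul(Rational(-1, 9), Add(-1, Mul(-17, D))) = Add(Rational(1, 9), Mul(Rational(17, 9), D)))
Add(Function('a')(195, Function('m')(Function('F')(1))), 34409) = Add(Add(Rational(1, 9), Mul(Rational(17, 9), Add(Rational(14, 3), Mul(Rational(2, 3), Mul(Rational(3, 2), Pow(1, -1)))))), 34409) = Add(Add(Rational(1, 9), Mul(Rational(17, 9), Add(Rational(14, 3), Mul(Rational(2, 3), Mul(Rational(3, 2), 1))))), 34409) = Add(Add(Rational(1, 9), Mul(Rational(17, 9), Add(Rational(14, 3), Mul(Rational(2, 3), Rational(3, 2))))), 34409) = Add(Add(Rational(1, 9), Mul(Rational(17, 9), Add(Rational(14, 3), 1))), 34409) = Add(Add(Rational(1, 9), Mul(Rational(17, 9), Rational(17, 3))), 34409) = Add(Add(Rational(1, 9), Rational(289, 27)), 34409) = Add(Rational(292, 27), 34409) = Rational(929335, 27)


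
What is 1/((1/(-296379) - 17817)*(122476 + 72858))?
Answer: -296379/1031477720851096 ≈ -2.8733e-10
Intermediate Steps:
1/((1/(-296379) - 17817)*(122476 + 72858)) = 1/((-1/296379 - 17817)*195334) = 1/(-5280584644/296379*195334) = 1/(-1031477720851096/296379) = -296379/1031477720851096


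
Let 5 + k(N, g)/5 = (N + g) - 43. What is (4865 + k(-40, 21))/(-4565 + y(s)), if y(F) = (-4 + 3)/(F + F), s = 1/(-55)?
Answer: -604/605 ≈ -0.99835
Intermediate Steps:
s = -1/55 ≈ -0.018182
k(N, g) = -240 + 5*N + 5*g (k(N, g) = -25 + 5*((N + g) - 43) = -25 + 5*(-43 + N + g) = -25 + (-215 + 5*N + 5*g) = -240 + 5*N + 5*g)
y(F) = -1/(2*F)
(4865 + k(-40, 21))/(-4565 + y(s)) = (4865 + (-240 + 5*(-40) + 5*21))/(-4565 - 1/(2*(-1/55))) = (4865 + (-240 - 200 + 105))/(-4565 - 1/2*(-55)) = (4865 - 335)/(-4565 + 55/2) = 4530/(-9075/2) = 4530*(-2/9075) = -604/605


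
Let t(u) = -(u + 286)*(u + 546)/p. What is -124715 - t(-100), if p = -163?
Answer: -20411501/163 ≈ -1.2522e+5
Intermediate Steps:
t(u) = (286 + u)*(546 + u)/163 (t(u) = -(u + 286)*(u + 546)/(-163) = -(286 + u)*(546 + u)*(-1)/163 = -(-1)*(286 + u)*(546 + u)/163 = (286 + u)*(546 + u)/163)
-124715 - t(-100) = -124715 - (156156/163 + (1/163)*(-100)² + (832/163)*(-100)) = -124715 - (156156/163 + (1/163)*10000 - 83200/163) = -124715 - (156156/163 + 10000/163 - 83200/163) = -124715 - 1*82956/163 = -124715 - 82956/163 = -20411501/163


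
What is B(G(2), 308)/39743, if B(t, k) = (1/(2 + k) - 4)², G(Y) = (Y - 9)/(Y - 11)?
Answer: 1535121/3819302300 ≈ 0.00040194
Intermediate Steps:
G(Y) = (-9 + Y)/(-11 + Y)
B(t, k) = (-4 + 1/(2 + k))²
B(G(2), 308)/39743 = ((7 + 4*308)²/(2 + 308)²)/39743 = ((7 + 1232)²/310²)*(1/39743) = ((1/96100)*1239²)*(1/39743) = ((1/96100)*1535121)*(1/39743) = (1535121/96100)*(1/39743) = 1535121/3819302300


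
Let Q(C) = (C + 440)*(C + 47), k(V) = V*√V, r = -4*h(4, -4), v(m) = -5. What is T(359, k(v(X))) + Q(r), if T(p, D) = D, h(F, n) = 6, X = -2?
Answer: 9568 - 5*I*√5 ≈ 9568.0 - 11.18*I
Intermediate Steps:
r = -24 (r = -4*6 = -24)
k(V) = V^(3/2)
Q(C) = (47 + C)*(440 + C) (Q(C) = (440 + C)*(47 + C) = (47 + C)*(440 + C))
T(359, k(v(X))) + Q(r) = (-5)^(3/2) + (20680 + (-24)² + 487*(-24)) = -5*I*√5 + (20680 + 576 - 11688) = -5*I*√5 + 9568 = 9568 - 5*I*√5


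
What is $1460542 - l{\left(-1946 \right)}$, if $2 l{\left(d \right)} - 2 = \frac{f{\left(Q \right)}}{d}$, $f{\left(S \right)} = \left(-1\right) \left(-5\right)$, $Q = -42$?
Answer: $\frac{5684425577}{3892} \approx 1.4605 \cdot 10^{6}$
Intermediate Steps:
$f{\left(S \right)} = 5$
$l{\left(d \right)} = 1 + \frac{5}{2 d}$ ($l{\left(d \right)} = 1 + \frac{5 \frac{1}{d}}{2} = 1 + \frac{5}{2 d}$)
$1460542 - l{\left(-1946 \right)} = 1460542 - \frac{\frac{5}{2} - 1946}{-1946} = 1460542 - \left(- \frac{1}{1946}\right) \left(- \frac{3887}{2}\right) = 1460542 - \frac{3887}{3892} = \frac{5684425577}{3892}$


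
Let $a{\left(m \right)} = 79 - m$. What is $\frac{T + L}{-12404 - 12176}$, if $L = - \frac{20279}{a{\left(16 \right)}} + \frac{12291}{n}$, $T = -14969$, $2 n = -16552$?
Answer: $\frac{1139037187}{1830816720} \approx 0.62215$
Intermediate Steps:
$n = -8276$ ($n = \frac{1}{2} \left(-16552\right) = -8276$)
$L = - \frac{24086191}{74484}$ ($L = - \frac{20279}{79 - 16} + \frac{12291}{-8276} = - \frac{20279}{79 - 16} + 12291 \left(- \frac{1}{8276}\right) = - \frac{20279}{63} - \frac{12291}{8276} = \left(-20279\right) \frac{1}{63} - \frac{12291}{8276} = - \frac{2897}{9} - \frac{12291}{8276} = - \frac{24086191}{74484} \approx -323.37$)
$\frac{T + L}{-12404 - 12176} = \frac{-14969 - \frac{24086191}{74484}}{-12404 - 12176} = - \frac{1139037187}{74484 \left(-24580\right)} = \left(- \frac{1139037187}{74484}\right) \left(- \frac{1}{24580}\right) = \frac{1139037187}{1830816720}$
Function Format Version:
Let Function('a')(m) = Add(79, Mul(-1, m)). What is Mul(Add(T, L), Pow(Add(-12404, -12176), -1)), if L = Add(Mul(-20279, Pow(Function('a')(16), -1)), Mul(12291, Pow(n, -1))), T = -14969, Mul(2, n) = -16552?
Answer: Rational(1139037187, 1830816720) ≈ 0.62215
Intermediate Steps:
n = -8276 (n = Mul(Rational(1, 2), -16552) = -8276)
L = Rational(-24086191, 74484) (L = Add(Mul(-20279, Pow(Add(79, Mul(-1, 16)), -1)), Mul(12291, Pow(-8276, -1))) = Add(Mul(-20279, Pow(Add(79, -16), -1)), Mul(12291, Rational(-1, 8276))) = Add(Mul(-20279, Pow(63, -1)), Rational(-12291, 8276)) = Add(Mul(-20279, Rational(1, 63)), Rational(-12291, 8276)) = Add(Rational(-2897, 9), Rational(-12291, 8276)) = Rational(-24086191, 74484) ≈ -323.37)
Mul(Add(T, L), Pow(Add(-12404, -12176), -1)) = Mul(Add(-14969, Rational(-24086191, 74484)), Pow(Add(-12404, -12176), -1)) = Mul(Rational(-1139037187, 74484), Pow(-24580, -1)) = Mul(Rational(-1139037187, 74484), Rational(-1, 24580)) = Rational(1139037187, 1830816720)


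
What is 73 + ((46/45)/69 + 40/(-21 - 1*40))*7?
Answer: 564209/8235 ≈ 68.514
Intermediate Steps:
73 + ((46/45)/69 + 40/(-21 - 1*40))*7 = 73 + ((46*(1/45))*(1/69) + 40/(-21 - 40))*7 = 73 + ((46/45)*(1/69) + 40/(-61))*7 = 73 + (2/135 + 40*(-1/61))*7 = 73 + (2/135 - 40/61)*7 = 73 - 5278/8235*7 = 73 - 36946/8235 = 564209/8235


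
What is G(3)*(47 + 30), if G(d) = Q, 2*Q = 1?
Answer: 77/2 ≈ 38.500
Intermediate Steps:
Q = ½ (Q = (½)*1 = ½ ≈ 0.50000)
G(d) = ½
G(3)*(47 + 30) = (47 + 30)/2 = (½)*77 = 77/2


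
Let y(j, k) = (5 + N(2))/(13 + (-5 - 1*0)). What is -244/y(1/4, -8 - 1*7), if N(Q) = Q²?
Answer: -1952/9 ≈ -216.89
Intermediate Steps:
y(j, k) = 9/8 (y(j, k) = (5 + 2²)/(13 + (-5 - 1*0)) = (5 + 4)/(13 + (-5 + 0)) = 9/(13 - 5) = 9/8)
-244/y(1/4, -8 - 1*7) = -244/9/8 = -244*8/9 = -1952/9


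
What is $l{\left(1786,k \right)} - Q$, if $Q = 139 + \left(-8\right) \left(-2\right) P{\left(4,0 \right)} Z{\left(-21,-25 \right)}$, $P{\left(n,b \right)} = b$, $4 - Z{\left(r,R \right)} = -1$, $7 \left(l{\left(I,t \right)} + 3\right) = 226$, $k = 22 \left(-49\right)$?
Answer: $- \frac{768}{7} \approx -109.71$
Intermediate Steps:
$k = -1078$
$l{\left(I,t \right)} = \frac{205}{7}$ ($l{\left(I,t \right)} = -3 + \frac{1}{7} \cdot 226 = -3 + \frac{226}{7} = \frac{205}{7}$)
$Z{\left(r,R \right)} = 5$ ($Z{\left(r,R \right)} = 4 - -1 = 4 + 1 = 5$)
$Q = 139$ ($Q = 139 + \left(-8\right) \left(-2\right) 0 \cdot 5 = 139 + 16 \cdot 0 \cdot 5 = 139 + 0 \cdot 5 = 139 + 0 = 139$)
$l{\left(1786,k \right)} - Q = \frac{205}{7} - 139 = - \frac{768}{7}$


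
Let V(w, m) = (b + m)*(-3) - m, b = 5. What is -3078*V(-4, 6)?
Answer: 120042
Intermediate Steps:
V(w, m) = -15 - 4*m (V(w, m) = (5 + m)*(-3) - m = (-15 - 3*m) - m = -15 - 4*m)
-3078*V(-4, 6) = -3078*(-15 - 4*6) = -3078*(-15 - 24) = -3078*(-39) = 120042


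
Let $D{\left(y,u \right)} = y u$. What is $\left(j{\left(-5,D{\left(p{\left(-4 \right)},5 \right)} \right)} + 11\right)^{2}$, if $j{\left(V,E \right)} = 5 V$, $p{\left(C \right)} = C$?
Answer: $196$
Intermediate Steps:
$D{\left(y,u \right)} = u y$
$\left(j{\left(-5,D{\left(p{\left(-4 \right)},5 \right)} \right)} + 11\right)^{2} = \left(5 \left(-5\right) + 11\right)^{2} = \left(-25 + 11\right)^{2} = \left(-14\right)^{2} = 196$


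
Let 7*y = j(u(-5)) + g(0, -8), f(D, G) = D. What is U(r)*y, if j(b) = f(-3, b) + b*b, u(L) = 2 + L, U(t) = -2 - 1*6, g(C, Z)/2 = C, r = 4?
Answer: -48/7 ≈ -6.8571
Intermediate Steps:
g(C, Z) = 2*C
U(t) = -8 (U(t) = -2 - 6 = -8)
j(b) = -3 + b**2 (j(b) = -3 + b*b = -3 + b**2)
y = 6/7 (y = ((-3 + (2 - 5)**2) + 2*0)/7 = ((-3 + (-3)**2) + 0)/7 = ((-3 + 9) + 0)/7 = (6 + 0)/7 = (1/7)*6 = 6/7 ≈ 0.85714)
U(r)*y = -8*6/7 = -48/7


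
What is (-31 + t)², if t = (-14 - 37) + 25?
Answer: 3249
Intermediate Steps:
t = -26 (t = -51 + 25 = -26)
(-31 + t)² = (-31 - 26)² = (-57)² = 3249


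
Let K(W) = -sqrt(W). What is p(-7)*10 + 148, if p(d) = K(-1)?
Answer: 148 - 10*I ≈ 148.0 - 10.0*I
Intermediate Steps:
p(d) = -I (p(d) = -sqrt(-1) = -I)
p(-7)*10 + 148 = -I*10 + 148 = -10*I + 148 = 148 - 10*I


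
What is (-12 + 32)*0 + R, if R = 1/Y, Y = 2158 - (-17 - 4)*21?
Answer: 1/2599 ≈ 0.00038476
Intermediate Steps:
Y = 2599 (Y = 2158 - (-21)*21 = 2158 - 1*(-441) = 2158 + 441 = 2599)
R = 1/2599 ≈ 0.00038476
(-12 + 32)*0 + R = (-12 + 32)*0 + 1/2599 = 20*0 + 1/2599 = 0 + 1/2599 = 1/2599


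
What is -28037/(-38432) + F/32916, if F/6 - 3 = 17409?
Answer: 411494483/105418976 ≈ 3.9034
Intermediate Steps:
F = 104472 (F = 18 + 6*17409 = 18 + 104454 = 104472)
-28037/(-38432) + F/32916 = -28037/(-38432) + 104472/32916 = -28037*(-1/38432) + 104472*(1/32916) = 28037/38432 + 8706/2743 = 411494483/105418976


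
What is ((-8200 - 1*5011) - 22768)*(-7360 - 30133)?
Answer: 1348960647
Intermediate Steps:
((-8200 - 1*5011) - 22768)*(-7360 - 30133) = ((-8200 - 5011) - 22768)*(-37493) = (-13211 - 22768)*(-37493) = -35979*(-37493) = 1348960647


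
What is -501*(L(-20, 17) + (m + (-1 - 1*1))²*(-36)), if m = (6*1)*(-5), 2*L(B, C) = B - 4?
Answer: 18474876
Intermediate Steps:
L(B, C) = -2 + B/2 (L(B, C) = (B - 4)/2 = (-4 + B)/2 = -2 + B/2)
m = -30 (m = 6*(-5) = -30)
-501*(L(-20, 17) + (m + (-1 - 1*1))²*(-36)) = -501*((-2 + (½)*(-20)) + (-30 + (-1 - 1*1))²*(-36)) = -501*((-2 - 10) + (-30 + (-1 - 1))²*(-36)) = -501*(-12 + (-30 - 2)²*(-36)) = -501*(-12 + (-32)²*(-36)) = -501*(-12 + 1024*(-36)) = -501*(-12 - 36864) = -501*(-36876) = 18474876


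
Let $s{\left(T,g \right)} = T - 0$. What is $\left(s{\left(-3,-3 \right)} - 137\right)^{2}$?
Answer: $19600$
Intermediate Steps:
$s{\left(T,g \right)} = T$ ($s{\left(T,g \right)} = T + 0 = T$)
$\left(s{\left(-3,-3 \right)} - 137\right)^{2} = \left(-3 - 137\right)^{2} = \left(-140\right)^{2} = 19600$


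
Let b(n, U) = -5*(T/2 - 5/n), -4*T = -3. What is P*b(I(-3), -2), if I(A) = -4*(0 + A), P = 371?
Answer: 1855/24 ≈ 77.292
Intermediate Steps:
T = ¾ (T = -¼*(-3) = ¾ ≈ 0.75000)
I(A) = -4*A
b(n, U) = -15/8 + 25/n (b(n, U) = -5*((¾)/2 - 5/n) = -5*((¾)*(½) - 5/n) = -5*(3/8 - 5/n) = -15/8 + 25/n)
P*b(I(-3), -2) = 371*(-15/8 + 25/((-4*(-3)))) = 371*(-15/8 + 25/12) = 371*(5/24) = 1855/24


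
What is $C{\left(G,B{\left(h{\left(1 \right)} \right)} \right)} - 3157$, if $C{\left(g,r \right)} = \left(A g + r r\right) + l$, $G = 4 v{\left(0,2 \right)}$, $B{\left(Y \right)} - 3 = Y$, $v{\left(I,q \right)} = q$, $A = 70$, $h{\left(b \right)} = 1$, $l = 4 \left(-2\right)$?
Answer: $-2589$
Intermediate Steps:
$l = -8$
$B{\left(Y \right)} = 3 + Y$
$G = 8$ ($G = 4 \cdot 2 = 8$)
$C{\left(g,r \right)} = -8 + r^{2} + 70 g$ ($C{\left(g,r \right)} = \left(70 g + r r\right) - 8 = \left(70 g + r^{2}\right) - 8 = \left(r^{2} + 70 g\right) - 8 = -8 + r^{2} + 70 g$)
$C{\left(G,B{\left(h{\left(1 \right)} \right)} \right)} - 3157 = \left(-8 + \left(3 + 1\right)^{2} + 70 \cdot 8\right) - 3157 = \left(-8 + 4^{2} + 560\right) - 3157 = \left(-8 + 16 + 560\right) - 3157 = 568 - 3157 = -2589$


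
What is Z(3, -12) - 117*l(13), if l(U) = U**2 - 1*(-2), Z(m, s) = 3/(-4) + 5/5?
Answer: -80027/4 ≈ -20007.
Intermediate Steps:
Z(m, s) = 1/4 (Z(m, s) = 3*(-1/4) + 5*(1/5) = -3/4 + 1 = 1/4)
l(U) = 2 + U**2 (l(U) = U**2 + 2 = 2 + U**2)
Z(3, -12) - 117*l(13) = 1/4 - 117*(2 + 13**2) = 1/4 - 117*(2 + 169) = 1/4 - 117*171 = 1/4 - 20007 = -80027/4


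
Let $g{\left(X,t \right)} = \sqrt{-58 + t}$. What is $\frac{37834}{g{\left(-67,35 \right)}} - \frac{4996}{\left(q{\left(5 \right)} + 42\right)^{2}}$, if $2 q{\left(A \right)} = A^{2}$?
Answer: $- \frac{19984}{11881} - \frac{37834 i \sqrt{23}}{23} \approx -1.682 - 7888.9 i$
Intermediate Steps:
$q{\left(A \right)} = \frac{A^{2}}{2}$
$\frac{37834}{g{\left(-67,35 \right)}} - \frac{4996}{\left(q{\left(5 \right)} + 42\right)^{2}} = \frac{37834}{\sqrt{-58 + 35}} - \frac{4996}{\left(\frac{5^{2}}{2} + 42\right)^{2}} = \frac{37834}{\sqrt{-23}} - \frac{4996}{\left(\frac{1}{2} \cdot 25 + 42\right)^{2}} = \frac{37834}{i \sqrt{23}} - \frac{4996}{\left(\frac{25}{2} + 42\right)^{2}} = 37834 \left(- \frac{i \sqrt{23}}{23}\right) - \frac{4996}{\left(\frac{109}{2}\right)^{2}} = - \frac{37834 i \sqrt{23}}{23} - \frac{4996}{\frac{11881}{4}} = - \frac{37834 i \sqrt{23}}{23} - \frac{19984}{11881} = - \frac{19984}{11881} - \frac{37834 i \sqrt{23}}{23}$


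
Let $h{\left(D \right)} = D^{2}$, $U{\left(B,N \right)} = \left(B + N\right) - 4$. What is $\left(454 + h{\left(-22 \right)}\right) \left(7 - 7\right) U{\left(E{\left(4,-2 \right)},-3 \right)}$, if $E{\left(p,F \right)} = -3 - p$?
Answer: $0$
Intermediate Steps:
$U{\left(B,N \right)} = -4 + B + N$
$\left(454 + h{\left(-22 \right)}\right) \left(7 - 7\right) U{\left(E{\left(4,-2 \right)},-3 \right)} = \left(454 + \left(-22\right)^{2}\right) \left(7 - 7\right) \left(-4 - 7 - 3\right) = \left(454 + 484\right) 0 \left(-4 - 7 - 3\right) = 938 \cdot 0 \left(-4 - 7 - 3\right) = 938 \cdot 0 \left(-14\right) = 938 \cdot 0 = 0$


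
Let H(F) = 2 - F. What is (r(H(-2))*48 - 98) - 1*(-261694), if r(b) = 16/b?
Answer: 261788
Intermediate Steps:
(r(H(-2))*48 - 98) - 1*(-261694) = ((16/(2 - 1*(-2)))*48 - 98) - 1*(-261694) = ((16/(2 + 2))*48 - 98) + 261694 = ((16/4)*48 - 98) + 261694 = ((16*(¼))*48 - 98) + 261694 = (4*48 - 98) + 261694 = (192 - 98) + 261694 = 94 + 261694 = 261788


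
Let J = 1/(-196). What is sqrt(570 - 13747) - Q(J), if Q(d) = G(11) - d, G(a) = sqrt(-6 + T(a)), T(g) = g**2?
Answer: -1/196 - sqrt(115) + I*sqrt(13177) ≈ -10.729 + 114.79*I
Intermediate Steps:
G(a) = sqrt(-6 + a**2)
J = -1/196 ≈ -0.0051020
Q(d) = sqrt(115) - d (Q(d) = sqrt(-6 + 11**2) - d = sqrt(-6 + 121) - d = sqrt(115) - d)
sqrt(570 - 13747) - Q(J) = sqrt(570 - 13747) - (sqrt(115) - 1*(-1/196)) = sqrt(-13177) - (sqrt(115) + 1/196) = I*sqrt(13177) - (1/196 + sqrt(115)) = I*sqrt(13177) + (-1/196 - sqrt(115)) = -1/196 - sqrt(115) + I*sqrt(13177)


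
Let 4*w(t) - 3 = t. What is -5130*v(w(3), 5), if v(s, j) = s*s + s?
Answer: -38475/2 ≈ -19238.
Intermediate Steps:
w(t) = ¾ + t/4
v(s, j) = s + s² (v(s, j) = s² + s = s + s²)
-5130*v(w(3), 5) = -5130*(¾ + (¼)*3)*(1 + (¾ + (¼)*3)) = -5130*(¾ + ¾)*(1 + (¾ + ¾)) = -7695*(1 + 3/2) = -7695*5/2 = -5130*15/4 = -38475/2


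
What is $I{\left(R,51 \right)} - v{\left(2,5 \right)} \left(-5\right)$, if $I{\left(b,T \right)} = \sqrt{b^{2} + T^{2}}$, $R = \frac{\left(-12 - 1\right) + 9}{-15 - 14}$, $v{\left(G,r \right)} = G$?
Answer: $\frac{10 \sqrt{2187457}}{29} \approx 510.0$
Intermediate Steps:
$R = \frac{4}{29}$ ($R = \frac{\left(-12 - 1\right) + 9}{-29} = \left(-13 + 9\right) \left(- \frac{1}{29}\right) = \left(-4\right) \left(- \frac{1}{29}\right) = \frac{4}{29} \approx 0.13793$)
$I{\left(b,T \right)} = \sqrt{T^{2} + b^{2}}$
$I{\left(R,51 \right)} - v{\left(2,5 \right)} \left(-5\right) = \sqrt{51^{2} + \left(\frac{4}{29}\right)^{2}} \left(-1\right) 2 \left(-5\right) = \sqrt{2601 + \frac{16}{841}} \left(\left(-2\right) \left(-5\right)\right) = \sqrt{\frac{2187457}{841}} \cdot 10 = \frac{\sqrt{2187457}}{29} \cdot 10 = \frac{10 \sqrt{2187457}}{29}$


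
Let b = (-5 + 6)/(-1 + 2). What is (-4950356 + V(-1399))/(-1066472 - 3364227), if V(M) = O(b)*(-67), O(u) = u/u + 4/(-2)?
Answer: 4950289/4430699 ≈ 1.1173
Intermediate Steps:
b = 1 (b = 1/1 = 1*1 = 1)
O(u) = -1 (O(u) = 1 + 4*(-½) = 1 - 2 = -1)
V(M) = 67 (V(M) = -1*(-67) = 67)
(-4950356 + V(-1399))/(-1066472 - 3364227) = (-4950356 + 67)/(-1066472 - 3364227) = -4950289/(-4430699) = -4950289*(-1/4430699) = 4950289/4430699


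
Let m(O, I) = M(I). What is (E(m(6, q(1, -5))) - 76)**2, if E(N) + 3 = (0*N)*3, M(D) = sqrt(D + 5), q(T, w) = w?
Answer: 6241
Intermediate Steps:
M(D) = sqrt(5 + D)
m(O, I) = sqrt(5 + I)
E(N) = -3 (E(N) = -3 + (0*N)*3 = -3 + 0*3 = -3 + 0 = -3)
(E(m(6, q(1, -5))) - 76)**2 = (-3 - 76)**2 = (-79)**2 = 6241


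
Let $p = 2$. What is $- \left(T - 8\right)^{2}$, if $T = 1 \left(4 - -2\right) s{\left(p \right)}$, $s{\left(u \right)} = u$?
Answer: $-16$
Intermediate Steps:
$T = 12$ ($T = 1 \left(4 - -2\right) 2 = 1 \left(4 + 2\right) 2 = 1 \cdot 6 \cdot 2 = 6 \cdot 2 = 12$)
$- \left(T - 8\right)^{2} = - \left(12 - 8\right)^{2} = - 4^{2} = \left(-1\right) 16 = -16$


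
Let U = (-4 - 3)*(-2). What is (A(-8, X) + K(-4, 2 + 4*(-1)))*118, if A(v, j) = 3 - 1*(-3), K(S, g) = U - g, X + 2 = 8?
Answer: 2596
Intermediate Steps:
X = 6 (X = -2 + 8 = 6)
U = 14 (U = -7*(-2) = 14)
K(S, g) = 14 - g
A(v, j) = 6 (A(v, j) = 3 + 3 = 6)
(A(-8, X) + K(-4, 2 + 4*(-1)))*118 = (6 + (14 - (2 + 4*(-1))))*118 = (6 + (14 - (2 - 4)))*118 = (6 + (14 - 1*(-2)))*118 = (6 + (14 + 2))*118 = (6 + 16)*118 = 22*118 = 2596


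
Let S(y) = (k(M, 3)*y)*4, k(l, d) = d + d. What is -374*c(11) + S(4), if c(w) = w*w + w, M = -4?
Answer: -49272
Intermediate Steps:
k(l, d) = 2*d
c(w) = w + w² (c(w) = w² + w = w + w²)
S(y) = 24*y (S(y) = ((2*3)*y)*4 = (6*y)*4 = 24*y)
-374*c(11) + S(4) = -4114*(1 + 11) + 24*4 = -4114*12 + 96 = -374*132 + 96 = -49368 + 96 = -49272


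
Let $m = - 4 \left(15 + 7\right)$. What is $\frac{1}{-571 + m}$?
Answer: $- \frac{1}{659} \approx -0.0015175$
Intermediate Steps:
$m = -88$ ($m = \left(-4\right) 22 = -88$)
$\frac{1}{-571 + m} = \frac{1}{-571 - 88} = \frac{1}{-659} = - \frac{1}{659}$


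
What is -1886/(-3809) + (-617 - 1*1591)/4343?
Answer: -219374/16542487 ≈ -0.013261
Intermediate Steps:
-1886/(-3809) + (-617 - 1*1591)/4343 = -1886*(-1/3809) + (-617 - 1591)*(1/4343) = 1886/3809 - 2208*1/4343 = 1886/3809 - 2208/4343 = -219374/16542487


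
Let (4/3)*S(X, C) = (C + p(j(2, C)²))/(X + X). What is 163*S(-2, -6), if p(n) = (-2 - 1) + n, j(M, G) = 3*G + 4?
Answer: -91443/16 ≈ -5715.2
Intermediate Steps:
j(M, G) = 4 + 3*G
p(n) = -3 + n
S(X, C) = 3*(-3 + C + (4 + 3*C)²)/(8*X) (S(X, C) = 3*((C + (-3 + (4 + 3*C)²))/(X + X))/4 = 3*((-3 + C + (4 + 3*C)²)/((2*X)))/4 = 3*((-3 + C + (4 + 3*C)²)*(1/(2*X)))/4 = 3*((-3 + C + (4 + 3*C)²)/(2*X))/4 = 3*(-3 + C + (4 + 3*C)²)/(8*X))
163*S(-2, -6) = 163*((3/8)*(13 + 9*(-6)² + 25*(-6))/(-2)) = 163*((3/8)*(-½)*(13 + 9*36 - 150)) = 163*((3/8)*(-½)*(13 + 324 - 150)) = 163*((3/8)*(-½)*187) = 163*(-561/16) = -91443/16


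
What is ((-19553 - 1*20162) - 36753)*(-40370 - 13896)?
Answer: 4149612488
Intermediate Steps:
((-19553 - 1*20162) - 36753)*(-40370 - 13896) = ((-19553 - 20162) - 36753)*(-54266) = (-39715 - 36753)*(-54266) = -76468*(-54266) = 4149612488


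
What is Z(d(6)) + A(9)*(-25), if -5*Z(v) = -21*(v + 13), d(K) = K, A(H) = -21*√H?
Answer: 8274/5 ≈ 1654.8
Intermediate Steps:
Z(v) = 273/5 + 21*v/5 (Z(v) = -(-21)*(v + 13)/5 = -(-21)*(13 + v)/5 = -(-273 - 21*v)/5 = 273/5 + 21*v/5)
Z(d(6)) + A(9)*(-25) = (273/5 + (21/5)*6) - 21*√9*(-25) = (273/5 + 126/5) - 21*3*(-25) = 399/5 - 63*(-25) = 399/5 + 1575 = 8274/5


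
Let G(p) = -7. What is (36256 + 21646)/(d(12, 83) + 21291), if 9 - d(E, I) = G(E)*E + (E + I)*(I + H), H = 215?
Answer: -28951/3463 ≈ -8.3601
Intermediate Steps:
d(E, I) = 9 + 7*E - (215 + I)*(E + I) (d(E, I) = 9 - (-7*E + (E + I)*(I + 215)) = 9 - (-7*E + (E + I)*(215 + I)) = 9 - (-7*E + (215 + I)*(E + I)) = 9 + (7*E - (215 + I)*(E + I)) = 9 + 7*E - (215 + I)*(E + I))
(36256 + 21646)/(d(12, 83) + 21291) = (36256 + 21646)/((9 - 1*83**2 - 215*83 - 208*12 - 1*12*83) + 21291) = 57902/((9 - 1*6889 - 17845 - 2496 - 996) + 21291) = 57902/((9 - 6889 - 17845 - 2496 - 996) + 21291) = 57902/(-28217 + 21291) = 57902/(-6926) = 57902*(-1/6926) = -28951/3463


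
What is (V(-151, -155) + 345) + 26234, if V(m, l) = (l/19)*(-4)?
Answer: 505621/19 ≈ 26612.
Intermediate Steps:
V(m, l) = -4*l/19 (V(m, l) = (l*(1/19))*(-4) = (l/19)*(-4) = -4*l/19)
(V(-151, -155) + 345) + 26234 = (-4/19*(-155) + 345) + 26234 = (620/19 + 345) + 26234 = 7175/19 + 26234 = 505621/19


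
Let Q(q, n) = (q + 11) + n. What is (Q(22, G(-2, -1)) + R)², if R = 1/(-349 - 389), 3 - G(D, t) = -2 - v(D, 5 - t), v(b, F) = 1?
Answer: 828345961/544644 ≈ 1520.9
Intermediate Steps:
G(D, t) = 6 (G(D, t) = 3 - (-2 - 1*1) = 3 - (-2 - 1) = 3 - 1*(-3) = 3 + 3 = 6)
Q(q, n) = 11 + n + q (Q(q, n) = (11 + q) + n = 11 + n + q)
R = -1/738 (R = 1/(-738) = -1/738 ≈ -0.0013550)
(Q(22, G(-2, -1)) + R)² = ((11 + 6 + 22) - 1/738)² = (39 - 1/738)² = (28781/738)² = 828345961/544644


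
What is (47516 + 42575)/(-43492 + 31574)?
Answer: -90091/11918 ≈ -7.5592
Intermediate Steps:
(47516 + 42575)/(-43492 + 31574) = 90091/(-11918) = 90091*(-1/11918) = -90091/11918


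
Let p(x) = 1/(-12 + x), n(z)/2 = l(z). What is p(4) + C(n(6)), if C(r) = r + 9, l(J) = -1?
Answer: 55/8 ≈ 6.8750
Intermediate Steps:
n(z) = -2 (n(z) = 2*(-1) = -2)
C(r) = 9 + r
p(4) + C(n(6)) = 1/(-12 + 4) + (9 - 2) = 1/(-8) + 7 = -⅛ + 7 = 55/8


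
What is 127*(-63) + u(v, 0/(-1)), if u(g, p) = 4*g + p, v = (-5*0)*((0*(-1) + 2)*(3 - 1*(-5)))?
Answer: -8001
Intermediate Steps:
v = 0 (v = 0*((0 + 2)*(3 + 5)) = 0*(2*8) = 0*16 = 0)
u(g, p) = p + 4*g
127*(-63) + u(v, 0/(-1)) = 127*(-63) + (0/(-1) + 4*0) = -8001 + (0*(-1) + 0) = -8001 + (0 + 0) = -8001 + 0 = -8001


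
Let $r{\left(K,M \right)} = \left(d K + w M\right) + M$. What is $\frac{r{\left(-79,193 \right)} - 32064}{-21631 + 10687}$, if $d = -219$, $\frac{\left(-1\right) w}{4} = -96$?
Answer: $- \frac{29771}{5472} \approx -5.4406$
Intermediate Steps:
$w = 384$ ($w = \left(-4\right) \left(-96\right) = 384$)
$r{\left(K,M \right)} = - 219 K + 385 M$ ($r{\left(K,M \right)} = \left(- 219 K + 384 M\right) + M = - 219 K + 385 M$)
$\frac{r{\left(-79,193 \right)} - 32064}{-21631 + 10687} = \frac{\left(\left(-219\right) \left(-79\right) + 385 \cdot 193\right) - 32064}{-21631 + 10687} = \frac{\left(17301 + 74305\right) - 32064}{-10944} = \left(91606 - 32064\right) \left(- \frac{1}{10944}\right) = 59542 \left(- \frac{1}{10944}\right) = - \frac{29771}{5472}$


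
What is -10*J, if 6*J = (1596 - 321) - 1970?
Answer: 3475/3 ≈ 1158.3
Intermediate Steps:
J = -695/6 (J = ((1596 - 321) - 1970)/6 = (1275 - 1970)/6 = (⅙)*(-695) = -695/6 ≈ -115.83)
-10*J = -10*(-695/6) = 3475/3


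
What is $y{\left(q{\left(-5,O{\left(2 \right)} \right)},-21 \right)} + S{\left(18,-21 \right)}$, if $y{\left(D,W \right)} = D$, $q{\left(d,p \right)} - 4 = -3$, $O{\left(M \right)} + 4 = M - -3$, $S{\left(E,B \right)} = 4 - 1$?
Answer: $4$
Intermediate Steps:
$S{\left(E,B \right)} = 3$
$O{\left(M \right)} = -1 + M$ ($O{\left(M \right)} = -4 + \left(M - -3\right) = -4 + \left(M + 3\right) = -4 + \left(3 + M\right) = -1 + M$)
$q{\left(d,p \right)} = 1$ ($q{\left(d,p \right)} = 4 - 3 = 1$)
$y{\left(q{\left(-5,O{\left(2 \right)} \right)},-21 \right)} + S{\left(18,-21 \right)} = 1 + 3 = 4$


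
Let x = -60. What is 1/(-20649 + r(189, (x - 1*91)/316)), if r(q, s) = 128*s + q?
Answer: -79/1621172 ≈ -4.8730e-5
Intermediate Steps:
r(q, s) = q + 128*s
1/(-20649 + r(189, (x - 1*91)/316)) = 1/(-20649 + (189 + 128*((-60 - 1*91)/316))) = 1/(-20649 + (189 + 128*((-60 - 91)*(1/316)))) = 1/(-20649 + (189 + 128*(-151*1/316))) = 1/(-20649 + (189 + 128*(-151/316))) = 1/(-20649 + (189 - 4832/79)) = 1/(-20649 + 10099/79) = 1/(-1621172/79) = -79/1621172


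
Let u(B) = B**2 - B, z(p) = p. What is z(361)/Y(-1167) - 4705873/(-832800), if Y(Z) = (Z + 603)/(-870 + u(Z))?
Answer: -34127169556369/39141600 ≈ -8.7189e+5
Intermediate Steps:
Y(Z) = (603 + Z)/(-870 + Z*(-1 + Z)) (Y(Z) = (Z + 603)/(-870 + Z*(-1 + Z)) = (603 + Z)/(-870 + Z*(-1 + Z)))
z(361)/Y(-1167) - 4705873/(-832800) = 361/(((603 - 1167)/(-870 - 1167*(-1 - 1167)))) - 4705873/(-832800) = 361/((-564/(-870 - 1167*(-1168)))) - 4705873*(-1/832800) = 361/((-564/(-870 + 1363056))) + 4705873/832800 = 361/((-564/1362186)) + 4705873/832800 = 361/(((1/1362186)*(-564))) + 4705873/832800 = 361/(-94/227031) + 4705873/832800 = 361*(-227031/94) + 4705873/832800 = -81958191/94 + 4705873/832800 = -34127169556369/39141600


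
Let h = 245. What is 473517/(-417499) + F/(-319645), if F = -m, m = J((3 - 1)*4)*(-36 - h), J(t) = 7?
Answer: -152178561998/133451467855 ≈ -1.1403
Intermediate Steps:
m = -1967 (m = 7*(-36 - 1*245) = 7*(-36 - 245) = 7*(-281) = -1967)
F = 1967 (F = -1*(-1967) = 1967)
473517/(-417499) + F/(-319645) = 473517/(-417499) + 1967/(-319645) = 473517*(-1/417499) + 1967*(-1/319645) = -473517/417499 - 1967/319645 = -152178561998/133451467855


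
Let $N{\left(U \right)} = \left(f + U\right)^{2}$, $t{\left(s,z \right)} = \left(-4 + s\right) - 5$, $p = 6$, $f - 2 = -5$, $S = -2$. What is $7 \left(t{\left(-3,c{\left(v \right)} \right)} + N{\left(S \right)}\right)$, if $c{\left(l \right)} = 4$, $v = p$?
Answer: $91$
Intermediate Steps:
$f = -3$ ($f = 2 - 5 = -3$)
$v = 6$
$t{\left(s,z \right)} = -9 + s$
$N{\left(U \right)} = \left(-3 + U\right)^{2}$
$7 \left(t{\left(-3,c{\left(v \right)} \right)} + N{\left(S \right)}\right) = 7 \left(\left(-9 - 3\right) + \left(-3 - 2\right)^{2}\right) = 7 \left(-12 + \left(-5\right)^{2}\right) = 7 \left(-12 + 25\right) = 7 \cdot 13 = 91$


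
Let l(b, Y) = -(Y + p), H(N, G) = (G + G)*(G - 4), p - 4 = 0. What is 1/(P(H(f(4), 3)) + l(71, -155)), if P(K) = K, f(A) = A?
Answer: 1/145 ≈ 0.0068966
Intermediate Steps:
p = 4 (p = 4 + 0 = 4)
H(N, G) = 2*G*(-4 + G) (H(N, G) = (2*G)*(-4 + G) = 2*G*(-4 + G))
l(b, Y) = -4 - Y (l(b, Y) = -(Y + 4) = -(4 + Y) = -4 - Y)
1/(P(H(f(4), 3)) + l(71, -155)) = 1/(2*3*(-4 + 3) + (-4 - 1*(-155))) = 1/(2*3*(-1) + (-4 + 155)) = 1/(-6 + 151) = 1/145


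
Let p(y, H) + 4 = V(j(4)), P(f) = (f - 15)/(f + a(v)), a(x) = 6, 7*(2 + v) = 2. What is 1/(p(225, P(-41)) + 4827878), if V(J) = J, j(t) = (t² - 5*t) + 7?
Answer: 1/4827877 ≈ 2.0713e-7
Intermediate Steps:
v = -12/7 (v = -2 + (⅐)*2 = -2 + 2/7 = -12/7 ≈ -1.7143)
j(t) = 7 + t² - 5*t
P(f) = (-15 + f)/(6 + f) (P(f) = (f - 15)/(f + 6) = (-15 + f)/(6 + f))
p(y, H) = -1 (p(y, H) = -4 + (7 + 4² - 5*4) = -4 + (7 + 16 - 20) = -4 + 3 = -1)
1/(p(225, P(-41)) + 4827878) = 1/(-1 + 4827878) = 1/4827877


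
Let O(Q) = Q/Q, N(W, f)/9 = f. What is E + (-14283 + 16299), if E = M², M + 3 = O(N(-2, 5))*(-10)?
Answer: 2185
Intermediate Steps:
N(W, f) = 9*f
O(Q) = 1
M = -13 (M = -3 + 1*(-10) = -3 - 10 = -13)
E = 169 (E = (-13)² = 169)
E + (-14283 + 16299) = 169 + (-14283 + 16299) = 169 + 2016 = 2185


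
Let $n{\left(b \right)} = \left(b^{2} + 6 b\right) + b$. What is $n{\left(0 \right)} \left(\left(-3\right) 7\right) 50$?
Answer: $0$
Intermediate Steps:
$n{\left(b \right)} = b^{2} + 7 b$
$n{\left(0 \right)} \left(\left(-3\right) 7\right) 50 = 0 \left(7 + 0\right) \left(\left(-3\right) 7\right) 50 = 0 \cdot 7 \left(-21\right) 50 = 0 \left(-21\right) 50 = 0 \cdot 50 = 0$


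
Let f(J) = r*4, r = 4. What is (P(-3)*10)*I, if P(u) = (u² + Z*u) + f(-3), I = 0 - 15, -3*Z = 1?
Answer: -3900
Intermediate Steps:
Z = -⅓ (Z = -⅓*1 = -⅓ ≈ -0.33333)
f(J) = 16 (f(J) = 4*4 = 16)
I = -15
P(u) = 16 + u² - u/3 (P(u) = (u² - u/3) + 16 = 16 + u² - u/3)
(P(-3)*10)*I = ((16 + (-3)² - ⅓*(-3))*10)*(-15) = ((16 + 9 + 1)*10)*(-15) = (26*10)*(-15) = 260*(-15) = -3900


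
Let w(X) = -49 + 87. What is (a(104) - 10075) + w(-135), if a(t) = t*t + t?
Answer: 883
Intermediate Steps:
w(X) = 38
a(t) = t + t² (a(t) = t² + t = t + t²)
(a(104) - 10075) + w(-135) = (104*(1 + 104) - 10075) + 38 = (104*105 - 10075) + 38 = (10920 - 10075) + 38 = 845 + 38 = 883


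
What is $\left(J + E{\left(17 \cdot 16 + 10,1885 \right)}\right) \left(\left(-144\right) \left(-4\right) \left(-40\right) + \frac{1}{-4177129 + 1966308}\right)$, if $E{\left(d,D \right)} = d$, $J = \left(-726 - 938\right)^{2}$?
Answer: $- \frac{141054494405948698}{2210821} \approx -6.3802 \cdot 10^{10}$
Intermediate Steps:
$J = 2768896$ ($J = \left(-1664\right)^{2} = 2768896$)
$\left(J + E{\left(17 \cdot 16 + 10,1885 \right)}\right) \left(\left(-144\right) \left(-4\right) \left(-40\right) + \frac{1}{-4177129 + 1966308}\right) = \left(2768896 + \left(17 \cdot 16 + 10\right)\right) \left(\left(-144\right) \left(-4\right) \left(-40\right) + \frac{1}{-4177129 + 1966308}\right) = \left(2768896 + \left(272 + 10\right)\right) \left(576 \left(-40\right) + \frac{1}{-2210821}\right) = \left(2768896 + 282\right) \left(-23040 - \frac{1}{2210821}\right) = 2769178 \left(- \frac{50937315841}{2210821}\right) = - \frac{141054494405948698}{2210821}$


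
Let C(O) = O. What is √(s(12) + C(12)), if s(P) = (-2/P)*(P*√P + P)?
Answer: √(10 - 4*√3) ≈ 1.7527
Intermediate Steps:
s(P) = -2*(P + P^(3/2))/P (s(P) = (-2/P)*(P^(3/2) + P) = (-2/P)*(P + P^(3/2)) = -2*(P + P^(3/2))/P)
√(s(12) + C(12)) = √((-2 - 4*√3) + 12) = √(10 - 4*√3)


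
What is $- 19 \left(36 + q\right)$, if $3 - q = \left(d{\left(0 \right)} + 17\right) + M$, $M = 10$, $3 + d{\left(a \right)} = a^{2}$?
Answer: $-285$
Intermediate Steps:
$d{\left(a \right)} = -3 + a^{2}$
$q = -21$ ($q = 3 - \left(\left(\left(-3 + 0^{2}\right) + 17\right) + 10\right) = 3 - \left(\left(\left(-3 + 0\right) + 17\right) + 10\right) = 3 - \left(\left(-3 + 17\right) + 10\right) = 3 - \left(14 + 10\right) = 3 - 24 = -21$)
$- 19 \left(36 + q\right) = - 19 \left(36 - 21\right) = \left(-19\right) 15 = -285$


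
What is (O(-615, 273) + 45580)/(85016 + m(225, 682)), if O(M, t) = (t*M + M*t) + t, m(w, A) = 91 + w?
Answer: -289937/85332 ≈ -3.3978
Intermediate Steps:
O(M, t) = t + 2*M*t (O(M, t) = (M*t + M*t) + t = 2*M*t + t = t + 2*M*t)
(O(-615, 273) + 45580)/(85016 + m(225, 682)) = (273*(1 + 2*(-615)) + 45580)/(85016 + (91 + 225)) = (273*(1 - 1230) + 45580)/(85016 + 316) = (273*(-1229) + 45580)/85332 = (-335517 + 45580)*(1/85332) = -289937*1/85332 = -289937/85332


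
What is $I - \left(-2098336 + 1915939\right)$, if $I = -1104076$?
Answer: $-921679$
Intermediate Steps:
$I - \left(-2098336 + 1915939\right) = -1104076 - \left(-2098336 + 1915939\right) = -1104076 - -182397 = -1104076 + 182397 = -921679$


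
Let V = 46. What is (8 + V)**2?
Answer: 2916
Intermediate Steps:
(8 + V)**2 = (8 + 46)**2 = 54**2 = 2916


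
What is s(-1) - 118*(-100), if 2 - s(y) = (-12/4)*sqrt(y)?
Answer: 11802 + 3*I ≈ 11802.0 + 3.0*I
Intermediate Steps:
s(y) = 2 + 3*sqrt(y) (s(y) = 2 - (-12/4)*sqrt(y) = 2 - (-12*1/4)*sqrt(y) = 2 - (-3)*sqrt(y) = 2 + 3*sqrt(y))
s(-1) - 118*(-100) = (2 + 3*sqrt(-1)) - 118*(-100) = (2 + 3*I) + 11800 = 11802 + 3*I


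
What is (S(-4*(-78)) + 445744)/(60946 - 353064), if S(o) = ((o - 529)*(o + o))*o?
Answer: 20900776/146059 ≈ 143.10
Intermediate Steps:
S(o) = 2*o**2*(-529 + o) (S(o) = ((-529 + o)*(2*o))*o = (2*o*(-529 + o))*o = 2*o**2*(-529 + o))
(S(-4*(-78)) + 445744)/(60946 - 353064) = (2*(-4*(-78))**2*(-529 - 4*(-78)) + 445744)/(60946 - 353064) = (2*312**2*(-529 + 312) + 445744)/(-292118) = (2*97344*(-217) + 445744)*(-1/292118) = (-42247296 + 445744)*(-1/292118) = -41801552*(-1/292118) = 20900776/146059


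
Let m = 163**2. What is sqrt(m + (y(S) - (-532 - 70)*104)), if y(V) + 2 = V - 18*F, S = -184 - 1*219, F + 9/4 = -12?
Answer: sqrt(356114)/2 ≈ 298.38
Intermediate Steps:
F = -57/4 (F = -9/4 - 12 = -57/4 ≈ -14.250)
S = -403 (S = -184 - 219 = -403)
y(V) = 509/2 + V (y(V) = -2 + (V - 18*(-57/4)) = -2 + (V + 513/2) = -2 + (513/2 + V) = 509/2 + V)
m = 26569
sqrt(m + (y(S) - (-532 - 70)*104)) = sqrt(26569 + ((509/2 - 403) - (-532 - 70)*104)) = sqrt(26569 + (-297/2 - (-602)*104)) = sqrt(26569 + (-297/2 - 1*(-62608))) = sqrt(26569 + (-297/2 + 62608)) = sqrt(26569 + 124919/2) = sqrt(178057/2) = sqrt(356114)/2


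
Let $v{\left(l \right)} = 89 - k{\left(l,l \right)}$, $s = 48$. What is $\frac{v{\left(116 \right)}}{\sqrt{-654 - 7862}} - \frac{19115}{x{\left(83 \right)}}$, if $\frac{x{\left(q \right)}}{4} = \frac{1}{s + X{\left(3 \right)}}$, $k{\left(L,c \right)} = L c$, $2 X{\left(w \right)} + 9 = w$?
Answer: $- \frac{860175}{4} + \frac{13367 i \sqrt{2129}}{4258} \approx -2.1504 \cdot 10^{5} + 144.85 i$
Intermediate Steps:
$X{\left(w \right)} = - \frac{9}{2} + \frac{w}{2}$
$x{\left(q \right)} = \frac{4}{45}$ ($x{\left(q \right)} = \frac{4}{48 + \left(- \frac{9}{2} + \frac{1}{2} \cdot 3\right)} = \frac{4}{48 + \left(- \frac{9}{2} + \frac{3}{2}\right)} = \frac{4}{48 - 3} = \frac{4}{45}$)
$v{\left(l \right)} = 89 - l^{2}$ ($v{\left(l \right)} = 89 - l l = 89 - l^{2}$)
$\frac{v{\left(116 \right)}}{\sqrt{-654 - 7862}} - \frac{19115}{x{\left(83 \right)}} = \frac{89 - 116^{2}}{\sqrt{-654 - 7862}} - \frac{19115}{\frac{4}{45}} = \frac{89 - 13456}{\sqrt{-8516}} - \frac{860175}{4} = \frac{89 - 13456}{2 i \sqrt{2129}} - \frac{860175}{4} = - 13367 \left(- \frac{i \sqrt{2129}}{4258}\right) - \frac{860175}{4} = \frac{13367 i \sqrt{2129}}{4258} - \frac{860175}{4} = - \frac{860175}{4} + \frac{13367 i \sqrt{2129}}{4258}$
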